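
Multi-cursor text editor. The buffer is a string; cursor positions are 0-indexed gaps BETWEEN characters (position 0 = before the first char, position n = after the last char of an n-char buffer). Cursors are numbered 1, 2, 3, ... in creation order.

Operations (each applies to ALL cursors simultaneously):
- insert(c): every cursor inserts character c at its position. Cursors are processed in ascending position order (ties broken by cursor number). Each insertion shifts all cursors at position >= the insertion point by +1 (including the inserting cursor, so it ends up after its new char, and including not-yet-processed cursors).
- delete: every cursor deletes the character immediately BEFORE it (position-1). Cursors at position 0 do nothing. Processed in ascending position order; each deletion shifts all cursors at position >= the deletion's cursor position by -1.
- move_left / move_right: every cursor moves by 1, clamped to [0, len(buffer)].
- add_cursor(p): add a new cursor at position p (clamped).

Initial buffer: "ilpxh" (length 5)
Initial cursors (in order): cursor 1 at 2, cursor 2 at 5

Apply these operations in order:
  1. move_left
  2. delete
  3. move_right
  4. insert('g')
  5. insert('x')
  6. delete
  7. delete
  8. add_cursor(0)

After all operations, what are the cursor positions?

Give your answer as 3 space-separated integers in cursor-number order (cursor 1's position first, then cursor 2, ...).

After op 1 (move_left): buffer="ilpxh" (len 5), cursors c1@1 c2@4, authorship .....
After op 2 (delete): buffer="lph" (len 3), cursors c1@0 c2@2, authorship ...
After op 3 (move_right): buffer="lph" (len 3), cursors c1@1 c2@3, authorship ...
After op 4 (insert('g')): buffer="lgphg" (len 5), cursors c1@2 c2@5, authorship .1..2
After op 5 (insert('x')): buffer="lgxphgx" (len 7), cursors c1@3 c2@7, authorship .11..22
After op 6 (delete): buffer="lgphg" (len 5), cursors c1@2 c2@5, authorship .1..2
After op 7 (delete): buffer="lph" (len 3), cursors c1@1 c2@3, authorship ...
After op 8 (add_cursor(0)): buffer="lph" (len 3), cursors c3@0 c1@1 c2@3, authorship ...

Answer: 1 3 0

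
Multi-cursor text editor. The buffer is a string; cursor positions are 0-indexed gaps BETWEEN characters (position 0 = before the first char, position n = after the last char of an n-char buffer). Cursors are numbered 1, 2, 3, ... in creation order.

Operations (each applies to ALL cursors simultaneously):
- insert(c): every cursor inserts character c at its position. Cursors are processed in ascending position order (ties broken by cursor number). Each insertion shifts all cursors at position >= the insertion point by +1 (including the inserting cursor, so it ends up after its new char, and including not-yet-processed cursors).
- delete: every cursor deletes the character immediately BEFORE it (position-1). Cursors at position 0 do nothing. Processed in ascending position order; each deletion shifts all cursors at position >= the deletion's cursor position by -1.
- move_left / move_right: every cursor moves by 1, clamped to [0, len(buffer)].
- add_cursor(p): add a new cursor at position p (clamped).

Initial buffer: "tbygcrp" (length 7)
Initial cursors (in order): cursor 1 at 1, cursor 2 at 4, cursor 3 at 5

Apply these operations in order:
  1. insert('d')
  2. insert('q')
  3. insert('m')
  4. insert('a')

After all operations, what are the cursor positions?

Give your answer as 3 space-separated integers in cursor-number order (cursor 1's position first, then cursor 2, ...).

Answer: 5 12 17

Derivation:
After op 1 (insert('d')): buffer="tdbygdcdrp" (len 10), cursors c1@2 c2@6 c3@8, authorship .1...2.3..
After op 2 (insert('q')): buffer="tdqbygdqcdqrp" (len 13), cursors c1@3 c2@8 c3@11, authorship .11...22.33..
After op 3 (insert('m')): buffer="tdqmbygdqmcdqmrp" (len 16), cursors c1@4 c2@10 c3@14, authorship .111...222.333..
After op 4 (insert('a')): buffer="tdqmabygdqmacdqmarp" (len 19), cursors c1@5 c2@12 c3@17, authorship .1111...2222.3333..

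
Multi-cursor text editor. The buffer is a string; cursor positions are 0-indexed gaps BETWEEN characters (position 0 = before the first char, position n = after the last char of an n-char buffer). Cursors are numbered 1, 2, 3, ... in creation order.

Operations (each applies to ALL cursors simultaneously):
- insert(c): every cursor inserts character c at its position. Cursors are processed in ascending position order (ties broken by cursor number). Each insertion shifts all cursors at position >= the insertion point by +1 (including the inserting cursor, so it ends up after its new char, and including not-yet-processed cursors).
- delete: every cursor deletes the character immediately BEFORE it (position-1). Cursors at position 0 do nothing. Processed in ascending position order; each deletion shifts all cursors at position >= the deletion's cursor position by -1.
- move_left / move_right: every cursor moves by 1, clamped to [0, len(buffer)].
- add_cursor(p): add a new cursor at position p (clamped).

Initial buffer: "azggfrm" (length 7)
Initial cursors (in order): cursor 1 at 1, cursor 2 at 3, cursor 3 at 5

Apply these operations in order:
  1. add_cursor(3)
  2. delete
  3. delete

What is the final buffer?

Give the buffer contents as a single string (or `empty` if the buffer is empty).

After op 1 (add_cursor(3)): buffer="azggfrm" (len 7), cursors c1@1 c2@3 c4@3 c3@5, authorship .......
After op 2 (delete): buffer="grm" (len 3), cursors c1@0 c2@0 c4@0 c3@1, authorship ...
After op 3 (delete): buffer="rm" (len 2), cursors c1@0 c2@0 c3@0 c4@0, authorship ..

Answer: rm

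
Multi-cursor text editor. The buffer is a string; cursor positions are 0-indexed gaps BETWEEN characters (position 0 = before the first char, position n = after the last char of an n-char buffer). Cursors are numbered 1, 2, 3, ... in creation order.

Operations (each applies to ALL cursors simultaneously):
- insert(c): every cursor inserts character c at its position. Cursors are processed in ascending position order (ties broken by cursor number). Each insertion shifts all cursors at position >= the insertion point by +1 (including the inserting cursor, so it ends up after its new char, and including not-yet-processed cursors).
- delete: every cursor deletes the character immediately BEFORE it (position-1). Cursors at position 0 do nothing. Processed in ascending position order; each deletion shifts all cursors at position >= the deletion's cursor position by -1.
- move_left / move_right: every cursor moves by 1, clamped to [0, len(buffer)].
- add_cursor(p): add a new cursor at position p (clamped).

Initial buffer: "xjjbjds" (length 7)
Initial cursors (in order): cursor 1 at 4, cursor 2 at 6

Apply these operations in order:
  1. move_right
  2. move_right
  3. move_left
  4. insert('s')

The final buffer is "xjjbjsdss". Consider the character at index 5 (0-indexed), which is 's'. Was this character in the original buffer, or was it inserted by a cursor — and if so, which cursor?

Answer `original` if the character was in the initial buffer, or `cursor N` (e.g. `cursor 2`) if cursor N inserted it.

After op 1 (move_right): buffer="xjjbjds" (len 7), cursors c1@5 c2@7, authorship .......
After op 2 (move_right): buffer="xjjbjds" (len 7), cursors c1@6 c2@7, authorship .......
After op 3 (move_left): buffer="xjjbjds" (len 7), cursors c1@5 c2@6, authorship .......
After op 4 (insert('s')): buffer="xjjbjsdss" (len 9), cursors c1@6 c2@8, authorship .....1.2.
Authorship (.=original, N=cursor N): . . . . . 1 . 2 .
Index 5: author = 1

Answer: cursor 1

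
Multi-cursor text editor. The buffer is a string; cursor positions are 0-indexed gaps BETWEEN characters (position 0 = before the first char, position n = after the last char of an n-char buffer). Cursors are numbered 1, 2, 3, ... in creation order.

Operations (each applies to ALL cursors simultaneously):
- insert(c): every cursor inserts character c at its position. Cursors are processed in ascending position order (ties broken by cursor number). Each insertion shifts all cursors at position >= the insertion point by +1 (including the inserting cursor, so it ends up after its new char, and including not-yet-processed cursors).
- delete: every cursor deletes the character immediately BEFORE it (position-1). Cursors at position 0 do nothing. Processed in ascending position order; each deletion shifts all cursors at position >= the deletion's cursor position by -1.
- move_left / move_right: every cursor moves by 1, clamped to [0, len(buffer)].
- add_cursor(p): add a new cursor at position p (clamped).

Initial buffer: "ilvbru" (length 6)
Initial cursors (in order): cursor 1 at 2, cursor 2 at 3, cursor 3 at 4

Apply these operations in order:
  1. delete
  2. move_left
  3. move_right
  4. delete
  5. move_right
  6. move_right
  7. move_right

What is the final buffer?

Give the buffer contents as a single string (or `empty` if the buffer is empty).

After op 1 (delete): buffer="iru" (len 3), cursors c1@1 c2@1 c3@1, authorship ...
After op 2 (move_left): buffer="iru" (len 3), cursors c1@0 c2@0 c3@0, authorship ...
After op 3 (move_right): buffer="iru" (len 3), cursors c1@1 c2@1 c3@1, authorship ...
After op 4 (delete): buffer="ru" (len 2), cursors c1@0 c2@0 c3@0, authorship ..
After op 5 (move_right): buffer="ru" (len 2), cursors c1@1 c2@1 c3@1, authorship ..
After op 6 (move_right): buffer="ru" (len 2), cursors c1@2 c2@2 c3@2, authorship ..
After op 7 (move_right): buffer="ru" (len 2), cursors c1@2 c2@2 c3@2, authorship ..

Answer: ru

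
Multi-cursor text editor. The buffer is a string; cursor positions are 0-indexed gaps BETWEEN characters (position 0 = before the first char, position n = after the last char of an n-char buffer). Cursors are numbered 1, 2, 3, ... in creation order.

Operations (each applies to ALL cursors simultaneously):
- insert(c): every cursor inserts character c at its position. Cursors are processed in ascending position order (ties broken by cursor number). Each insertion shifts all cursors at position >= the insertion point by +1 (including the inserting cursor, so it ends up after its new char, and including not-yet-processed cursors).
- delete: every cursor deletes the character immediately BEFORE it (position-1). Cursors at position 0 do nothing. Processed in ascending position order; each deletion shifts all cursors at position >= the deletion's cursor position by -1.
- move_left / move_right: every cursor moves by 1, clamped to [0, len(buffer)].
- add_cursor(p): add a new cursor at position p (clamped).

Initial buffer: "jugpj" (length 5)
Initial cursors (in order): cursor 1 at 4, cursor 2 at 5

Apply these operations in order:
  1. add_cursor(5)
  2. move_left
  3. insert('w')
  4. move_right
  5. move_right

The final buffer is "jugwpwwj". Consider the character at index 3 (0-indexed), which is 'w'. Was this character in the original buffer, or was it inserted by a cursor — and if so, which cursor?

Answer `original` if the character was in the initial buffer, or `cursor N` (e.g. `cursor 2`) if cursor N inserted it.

After op 1 (add_cursor(5)): buffer="jugpj" (len 5), cursors c1@4 c2@5 c3@5, authorship .....
After op 2 (move_left): buffer="jugpj" (len 5), cursors c1@3 c2@4 c3@4, authorship .....
After op 3 (insert('w')): buffer="jugwpwwj" (len 8), cursors c1@4 c2@7 c3@7, authorship ...1.23.
After op 4 (move_right): buffer="jugwpwwj" (len 8), cursors c1@5 c2@8 c3@8, authorship ...1.23.
After op 5 (move_right): buffer="jugwpwwj" (len 8), cursors c1@6 c2@8 c3@8, authorship ...1.23.
Authorship (.=original, N=cursor N): . . . 1 . 2 3 .
Index 3: author = 1

Answer: cursor 1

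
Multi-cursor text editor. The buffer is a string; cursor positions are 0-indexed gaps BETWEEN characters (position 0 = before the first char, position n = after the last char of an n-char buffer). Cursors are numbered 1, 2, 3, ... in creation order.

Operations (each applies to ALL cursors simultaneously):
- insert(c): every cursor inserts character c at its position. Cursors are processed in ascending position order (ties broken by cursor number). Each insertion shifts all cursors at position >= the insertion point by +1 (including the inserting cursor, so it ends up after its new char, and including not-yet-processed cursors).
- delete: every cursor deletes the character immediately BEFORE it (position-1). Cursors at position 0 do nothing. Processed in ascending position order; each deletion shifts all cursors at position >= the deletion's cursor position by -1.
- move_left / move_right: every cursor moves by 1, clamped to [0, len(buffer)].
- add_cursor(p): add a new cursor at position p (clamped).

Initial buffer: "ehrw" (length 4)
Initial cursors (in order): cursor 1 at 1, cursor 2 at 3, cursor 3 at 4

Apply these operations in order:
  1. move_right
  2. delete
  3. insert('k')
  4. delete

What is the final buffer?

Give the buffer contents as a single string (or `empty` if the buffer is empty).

After op 1 (move_right): buffer="ehrw" (len 4), cursors c1@2 c2@4 c3@4, authorship ....
After op 2 (delete): buffer="e" (len 1), cursors c1@1 c2@1 c3@1, authorship .
After op 3 (insert('k')): buffer="ekkk" (len 4), cursors c1@4 c2@4 c3@4, authorship .123
After op 4 (delete): buffer="e" (len 1), cursors c1@1 c2@1 c3@1, authorship .

Answer: e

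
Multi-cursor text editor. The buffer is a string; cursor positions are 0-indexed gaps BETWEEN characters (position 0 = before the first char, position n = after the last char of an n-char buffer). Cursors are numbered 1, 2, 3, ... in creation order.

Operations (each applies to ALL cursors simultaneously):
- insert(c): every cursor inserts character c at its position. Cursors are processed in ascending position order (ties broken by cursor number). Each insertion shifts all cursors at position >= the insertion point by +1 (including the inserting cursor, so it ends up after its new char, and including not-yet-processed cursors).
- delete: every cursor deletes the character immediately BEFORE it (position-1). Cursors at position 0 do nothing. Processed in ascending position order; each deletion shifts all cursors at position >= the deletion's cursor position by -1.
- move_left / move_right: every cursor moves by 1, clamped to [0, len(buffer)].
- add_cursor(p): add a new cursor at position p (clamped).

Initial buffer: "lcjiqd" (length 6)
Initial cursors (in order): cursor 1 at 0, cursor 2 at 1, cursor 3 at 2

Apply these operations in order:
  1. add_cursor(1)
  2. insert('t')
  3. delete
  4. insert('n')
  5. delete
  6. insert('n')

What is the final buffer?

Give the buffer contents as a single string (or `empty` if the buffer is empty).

After op 1 (add_cursor(1)): buffer="lcjiqd" (len 6), cursors c1@0 c2@1 c4@1 c3@2, authorship ......
After op 2 (insert('t')): buffer="tlttctjiqd" (len 10), cursors c1@1 c2@4 c4@4 c3@6, authorship 1.24.3....
After op 3 (delete): buffer="lcjiqd" (len 6), cursors c1@0 c2@1 c4@1 c3@2, authorship ......
After op 4 (insert('n')): buffer="nlnncnjiqd" (len 10), cursors c1@1 c2@4 c4@4 c3@6, authorship 1.24.3....
After op 5 (delete): buffer="lcjiqd" (len 6), cursors c1@0 c2@1 c4@1 c3@2, authorship ......
After op 6 (insert('n')): buffer="nlnncnjiqd" (len 10), cursors c1@1 c2@4 c4@4 c3@6, authorship 1.24.3....

Answer: nlnncnjiqd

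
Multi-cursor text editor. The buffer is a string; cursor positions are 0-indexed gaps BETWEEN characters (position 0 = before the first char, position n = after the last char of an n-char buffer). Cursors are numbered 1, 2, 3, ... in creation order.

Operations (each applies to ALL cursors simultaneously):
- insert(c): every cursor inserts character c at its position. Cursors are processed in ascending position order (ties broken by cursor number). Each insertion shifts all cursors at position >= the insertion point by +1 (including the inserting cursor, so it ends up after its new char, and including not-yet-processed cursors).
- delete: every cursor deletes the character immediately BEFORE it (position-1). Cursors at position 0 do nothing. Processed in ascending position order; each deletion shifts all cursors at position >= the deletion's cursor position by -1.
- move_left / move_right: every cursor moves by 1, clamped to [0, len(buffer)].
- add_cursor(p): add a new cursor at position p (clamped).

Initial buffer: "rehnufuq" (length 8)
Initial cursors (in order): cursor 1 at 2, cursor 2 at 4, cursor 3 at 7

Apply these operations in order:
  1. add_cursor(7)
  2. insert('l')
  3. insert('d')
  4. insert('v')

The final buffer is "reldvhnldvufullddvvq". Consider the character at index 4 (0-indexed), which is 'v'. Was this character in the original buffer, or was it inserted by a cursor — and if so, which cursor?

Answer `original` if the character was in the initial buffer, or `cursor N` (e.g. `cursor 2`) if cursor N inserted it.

After op 1 (add_cursor(7)): buffer="rehnufuq" (len 8), cursors c1@2 c2@4 c3@7 c4@7, authorship ........
After op 2 (insert('l')): buffer="relhnlufullq" (len 12), cursors c1@3 c2@6 c3@11 c4@11, authorship ..1..2...34.
After op 3 (insert('d')): buffer="reldhnldufullddq" (len 16), cursors c1@4 c2@8 c3@15 c4@15, authorship ..11..22...3434.
After op 4 (insert('v')): buffer="reldvhnldvufullddvvq" (len 20), cursors c1@5 c2@10 c3@19 c4@19, authorship ..111..222...343434.
Authorship (.=original, N=cursor N): . . 1 1 1 . . 2 2 2 . . . 3 4 3 4 3 4 .
Index 4: author = 1

Answer: cursor 1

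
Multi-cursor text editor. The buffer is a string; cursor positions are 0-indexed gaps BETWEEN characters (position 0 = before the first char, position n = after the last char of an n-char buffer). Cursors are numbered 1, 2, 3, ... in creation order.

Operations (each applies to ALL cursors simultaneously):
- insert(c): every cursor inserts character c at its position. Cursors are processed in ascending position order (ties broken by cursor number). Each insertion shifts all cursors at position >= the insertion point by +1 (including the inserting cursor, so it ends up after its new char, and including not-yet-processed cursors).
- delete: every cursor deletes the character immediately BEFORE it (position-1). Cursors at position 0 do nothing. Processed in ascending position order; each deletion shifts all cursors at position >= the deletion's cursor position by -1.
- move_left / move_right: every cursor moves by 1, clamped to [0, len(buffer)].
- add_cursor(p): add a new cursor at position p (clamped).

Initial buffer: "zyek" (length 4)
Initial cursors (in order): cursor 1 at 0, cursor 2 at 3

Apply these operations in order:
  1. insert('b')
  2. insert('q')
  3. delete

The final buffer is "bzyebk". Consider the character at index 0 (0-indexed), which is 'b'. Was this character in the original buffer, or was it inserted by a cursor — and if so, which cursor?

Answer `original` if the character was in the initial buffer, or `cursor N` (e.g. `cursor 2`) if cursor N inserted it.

Answer: cursor 1

Derivation:
After op 1 (insert('b')): buffer="bzyebk" (len 6), cursors c1@1 c2@5, authorship 1...2.
After op 2 (insert('q')): buffer="bqzyebqk" (len 8), cursors c1@2 c2@7, authorship 11...22.
After op 3 (delete): buffer="bzyebk" (len 6), cursors c1@1 c2@5, authorship 1...2.
Authorship (.=original, N=cursor N): 1 . . . 2 .
Index 0: author = 1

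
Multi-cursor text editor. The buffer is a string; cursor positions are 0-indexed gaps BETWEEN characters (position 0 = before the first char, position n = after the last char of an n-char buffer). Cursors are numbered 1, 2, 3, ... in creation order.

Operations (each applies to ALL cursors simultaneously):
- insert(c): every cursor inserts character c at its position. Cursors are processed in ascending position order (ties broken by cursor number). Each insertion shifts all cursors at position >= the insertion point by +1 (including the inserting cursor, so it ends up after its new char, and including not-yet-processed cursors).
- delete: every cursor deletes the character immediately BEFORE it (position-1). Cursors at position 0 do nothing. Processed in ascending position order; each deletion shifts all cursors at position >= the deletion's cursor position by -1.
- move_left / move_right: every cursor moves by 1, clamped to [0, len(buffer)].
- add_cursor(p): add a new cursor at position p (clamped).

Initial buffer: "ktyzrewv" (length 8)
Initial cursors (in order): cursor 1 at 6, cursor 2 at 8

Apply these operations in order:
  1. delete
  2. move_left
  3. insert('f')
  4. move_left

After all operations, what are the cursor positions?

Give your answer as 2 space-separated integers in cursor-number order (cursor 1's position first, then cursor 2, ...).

After op 1 (delete): buffer="ktyzrw" (len 6), cursors c1@5 c2@6, authorship ......
After op 2 (move_left): buffer="ktyzrw" (len 6), cursors c1@4 c2@5, authorship ......
After op 3 (insert('f')): buffer="ktyzfrfw" (len 8), cursors c1@5 c2@7, authorship ....1.2.
After op 4 (move_left): buffer="ktyzfrfw" (len 8), cursors c1@4 c2@6, authorship ....1.2.

Answer: 4 6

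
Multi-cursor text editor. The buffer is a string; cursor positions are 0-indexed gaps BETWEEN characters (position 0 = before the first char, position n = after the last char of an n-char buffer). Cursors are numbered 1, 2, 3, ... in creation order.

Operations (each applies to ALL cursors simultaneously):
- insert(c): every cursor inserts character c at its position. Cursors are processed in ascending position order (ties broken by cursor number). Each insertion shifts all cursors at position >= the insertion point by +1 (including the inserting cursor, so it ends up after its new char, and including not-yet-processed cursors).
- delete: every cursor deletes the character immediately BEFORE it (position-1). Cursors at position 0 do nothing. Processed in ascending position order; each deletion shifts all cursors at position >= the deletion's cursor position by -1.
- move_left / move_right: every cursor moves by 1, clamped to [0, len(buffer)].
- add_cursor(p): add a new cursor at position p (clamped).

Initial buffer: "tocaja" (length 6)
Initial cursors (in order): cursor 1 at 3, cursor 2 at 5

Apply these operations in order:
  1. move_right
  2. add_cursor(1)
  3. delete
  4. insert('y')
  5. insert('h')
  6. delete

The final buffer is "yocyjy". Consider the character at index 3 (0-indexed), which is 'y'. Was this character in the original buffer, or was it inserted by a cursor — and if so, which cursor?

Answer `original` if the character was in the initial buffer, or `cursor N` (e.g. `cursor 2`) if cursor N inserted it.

Answer: cursor 1

Derivation:
After op 1 (move_right): buffer="tocaja" (len 6), cursors c1@4 c2@6, authorship ......
After op 2 (add_cursor(1)): buffer="tocaja" (len 6), cursors c3@1 c1@4 c2@6, authorship ......
After op 3 (delete): buffer="ocj" (len 3), cursors c3@0 c1@2 c2@3, authorship ...
After op 4 (insert('y')): buffer="yocyjy" (len 6), cursors c3@1 c1@4 c2@6, authorship 3..1.2
After op 5 (insert('h')): buffer="yhocyhjyh" (len 9), cursors c3@2 c1@6 c2@9, authorship 33..11.22
After op 6 (delete): buffer="yocyjy" (len 6), cursors c3@1 c1@4 c2@6, authorship 3..1.2
Authorship (.=original, N=cursor N): 3 . . 1 . 2
Index 3: author = 1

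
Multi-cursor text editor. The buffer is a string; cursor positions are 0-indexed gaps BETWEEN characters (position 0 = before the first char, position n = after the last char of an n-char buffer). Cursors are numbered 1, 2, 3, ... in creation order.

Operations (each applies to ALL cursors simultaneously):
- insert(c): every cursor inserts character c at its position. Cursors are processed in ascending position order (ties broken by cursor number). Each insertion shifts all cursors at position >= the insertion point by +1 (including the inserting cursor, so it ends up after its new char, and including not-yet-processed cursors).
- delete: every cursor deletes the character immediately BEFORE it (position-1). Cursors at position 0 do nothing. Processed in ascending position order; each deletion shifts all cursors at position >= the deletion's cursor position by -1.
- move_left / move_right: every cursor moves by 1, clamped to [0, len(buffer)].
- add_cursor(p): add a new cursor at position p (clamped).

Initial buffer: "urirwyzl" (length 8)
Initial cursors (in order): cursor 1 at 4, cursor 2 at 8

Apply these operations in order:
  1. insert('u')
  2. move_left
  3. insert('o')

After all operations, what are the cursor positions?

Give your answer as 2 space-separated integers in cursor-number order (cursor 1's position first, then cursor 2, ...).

After op 1 (insert('u')): buffer="uriruwyzlu" (len 10), cursors c1@5 c2@10, authorship ....1....2
After op 2 (move_left): buffer="uriruwyzlu" (len 10), cursors c1@4 c2@9, authorship ....1....2
After op 3 (insert('o')): buffer="urirouwyzlou" (len 12), cursors c1@5 c2@11, authorship ....11....22

Answer: 5 11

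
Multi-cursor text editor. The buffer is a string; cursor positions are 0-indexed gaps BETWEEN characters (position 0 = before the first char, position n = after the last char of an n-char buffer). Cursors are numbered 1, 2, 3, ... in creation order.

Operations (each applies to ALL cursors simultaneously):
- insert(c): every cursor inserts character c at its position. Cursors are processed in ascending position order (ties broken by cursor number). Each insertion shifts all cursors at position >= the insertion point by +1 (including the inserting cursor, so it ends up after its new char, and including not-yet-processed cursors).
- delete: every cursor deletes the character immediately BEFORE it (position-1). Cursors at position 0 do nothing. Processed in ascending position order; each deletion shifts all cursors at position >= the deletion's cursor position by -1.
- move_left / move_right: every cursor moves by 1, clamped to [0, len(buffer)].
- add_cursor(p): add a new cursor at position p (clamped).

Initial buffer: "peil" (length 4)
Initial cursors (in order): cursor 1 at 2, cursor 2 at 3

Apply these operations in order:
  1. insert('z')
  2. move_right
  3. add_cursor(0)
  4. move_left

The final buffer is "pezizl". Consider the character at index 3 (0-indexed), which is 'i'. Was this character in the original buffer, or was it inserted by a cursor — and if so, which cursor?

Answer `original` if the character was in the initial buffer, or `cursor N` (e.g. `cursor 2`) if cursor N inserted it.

Answer: original

Derivation:
After op 1 (insert('z')): buffer="pezizl" (len 6), cursors c1@3 c2@5, authorship ..1.2.
After op 2 (move_right): buffer="pezizl" (len 6), cursors c1@4 c2@6, authorship ..1.2.
After op 3 (add_cursor(0)): buffer="pezizl" (len 6), cursors c3@0 c1@4 c2@6, authorship ..1.2.
After op 4 (move_left): buffer="pezizl" (len 6), cursors c3@0 c1@3 c2@5, authorship ..1.2.
Authorship (.=original, N=cursor N): . . 1 . 2 .
Index 3: author = original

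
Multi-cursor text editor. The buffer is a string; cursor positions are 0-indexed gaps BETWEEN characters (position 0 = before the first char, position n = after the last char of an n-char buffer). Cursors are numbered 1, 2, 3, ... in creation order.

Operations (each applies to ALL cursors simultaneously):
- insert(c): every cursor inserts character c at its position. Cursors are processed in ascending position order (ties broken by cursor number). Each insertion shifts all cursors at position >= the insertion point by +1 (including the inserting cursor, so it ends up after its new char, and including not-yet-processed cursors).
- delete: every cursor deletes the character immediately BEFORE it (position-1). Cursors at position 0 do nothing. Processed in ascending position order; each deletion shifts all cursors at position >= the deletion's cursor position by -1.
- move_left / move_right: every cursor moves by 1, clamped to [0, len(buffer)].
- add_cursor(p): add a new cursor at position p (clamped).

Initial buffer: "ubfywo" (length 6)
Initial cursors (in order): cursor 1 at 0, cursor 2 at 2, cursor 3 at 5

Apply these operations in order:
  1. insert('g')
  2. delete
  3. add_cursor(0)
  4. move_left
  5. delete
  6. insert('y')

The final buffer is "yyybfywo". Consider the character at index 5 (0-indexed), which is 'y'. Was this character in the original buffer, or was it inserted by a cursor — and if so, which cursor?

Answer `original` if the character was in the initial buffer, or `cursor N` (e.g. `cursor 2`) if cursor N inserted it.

After op 1 (insert('g')): buffer="gubgfywgo" (len 9), cursors c1@1 c2@4 c3@8, authorship 1..2...3.
After op 2 (delete): buffer="ubfywo" (len 6), cursors c1@0 c2@2 c3@5, authorship ......
After op 3 (add_cursor(0)): buffer="ubfywo" (len 6), cursors c1@0 c4@0 c2@2 c3@5, authorship ......
After op 4 (move_left): buffer="ubfywo" (len 6), cursors c1@0 c4@0 c2@1 c3@4, authorship ......
After op 5 (delete): buffer="bfwo" (len 4), cursors c1@0 c2@0 c4@0 c3@2, authorship ....
After op 6 (insert('y')): buffer="yyybfywo" (len 8), cursors c1@3 c2@3 c4@3 c3@6, authorship 124..3..
Authorship (.=original, N=cursor N): 1 2 4 . . 3 . .
Index 5: author = 3

Answer: cursor 3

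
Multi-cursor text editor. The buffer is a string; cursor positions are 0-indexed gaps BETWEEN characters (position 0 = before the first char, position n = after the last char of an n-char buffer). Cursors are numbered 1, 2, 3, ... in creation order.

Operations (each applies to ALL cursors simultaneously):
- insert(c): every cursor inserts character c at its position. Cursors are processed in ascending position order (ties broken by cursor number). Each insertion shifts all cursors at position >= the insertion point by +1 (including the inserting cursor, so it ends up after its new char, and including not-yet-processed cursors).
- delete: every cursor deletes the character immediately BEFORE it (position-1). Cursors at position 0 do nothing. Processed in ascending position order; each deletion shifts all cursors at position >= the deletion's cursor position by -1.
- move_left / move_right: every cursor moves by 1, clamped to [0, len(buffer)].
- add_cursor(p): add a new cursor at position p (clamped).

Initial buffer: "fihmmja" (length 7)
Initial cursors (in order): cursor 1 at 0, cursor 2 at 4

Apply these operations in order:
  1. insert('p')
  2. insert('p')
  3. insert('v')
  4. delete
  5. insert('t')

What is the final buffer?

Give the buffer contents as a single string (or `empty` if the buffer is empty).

After op 1 (insert('p')): buffer="pfihmpmja" (len 9), cursors c1@1 c2@6, authorship 1....2...
After op 2 (insert('p')): buffer="ppfihmppmja" (len 11), cursors c1@2 c2@8, authorship 11....22...
After op 3 (insert('v')): buffer="ppvfihmppvmja" (len 13), cursors c1@3 c2@10, authorship 111....222...
After op 4 (delete): buffer="ppfihmppmja" (len 11), cursors c1@2 c2@8, authorship 11....22...
After op 5 (insert('t')): buffer="pptfihmpptmja" (len 13), cursors c1@3 c2@10, authorship 111....222...

Answer: pptfihmpptmja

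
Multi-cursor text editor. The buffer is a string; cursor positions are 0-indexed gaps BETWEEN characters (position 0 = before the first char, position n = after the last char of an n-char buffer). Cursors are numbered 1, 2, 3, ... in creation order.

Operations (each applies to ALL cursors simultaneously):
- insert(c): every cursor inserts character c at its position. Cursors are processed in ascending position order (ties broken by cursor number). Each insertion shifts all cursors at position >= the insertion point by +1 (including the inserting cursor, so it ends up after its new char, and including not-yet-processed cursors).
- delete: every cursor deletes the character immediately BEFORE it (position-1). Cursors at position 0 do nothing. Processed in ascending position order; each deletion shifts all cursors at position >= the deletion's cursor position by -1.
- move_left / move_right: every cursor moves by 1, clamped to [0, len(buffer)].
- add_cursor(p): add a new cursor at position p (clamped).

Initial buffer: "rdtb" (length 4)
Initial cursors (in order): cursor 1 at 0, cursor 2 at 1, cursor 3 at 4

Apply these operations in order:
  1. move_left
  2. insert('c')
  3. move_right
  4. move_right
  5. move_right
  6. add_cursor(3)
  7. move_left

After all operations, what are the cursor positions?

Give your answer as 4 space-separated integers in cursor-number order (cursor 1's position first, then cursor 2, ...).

After op 1 (move_left): buffer="rdtb" (len 4), cursors c1@0 c2@0 c3@3, authorship ....
After op 2 (insert('c')): buffer="ccrdtcb" (len 7), cursors c1@2 c2@2 c3@6, authorship 12...3.
After op 3 (move_right): buffer="ccrdtcb" (len 7), cursors c1@3 c2@3 c3@7, authorship 12...3.
After op 4 (move_right): buffer="ccrdtcb" (len 7), cursors c1@4 c2@4 c3@7, authorship 12...3.
After op 5 (move_right): buffer="ccrdtcb" (len 7), cursors c1@5 c2@5 c3@7, authorship 12...3.
After op 6 (add_cursor(3)): buffer="ccrdtcb" (len 7), cursors c4@3 c1@5 c2@5 c3@7, authorship 12...3.
After op 7 (move_left): buffer="ccrdtcb" (len 7), cursors c4@2 c1@4 c2@4 c3@6, authorship 12...3.

Answer: 4 4 6 2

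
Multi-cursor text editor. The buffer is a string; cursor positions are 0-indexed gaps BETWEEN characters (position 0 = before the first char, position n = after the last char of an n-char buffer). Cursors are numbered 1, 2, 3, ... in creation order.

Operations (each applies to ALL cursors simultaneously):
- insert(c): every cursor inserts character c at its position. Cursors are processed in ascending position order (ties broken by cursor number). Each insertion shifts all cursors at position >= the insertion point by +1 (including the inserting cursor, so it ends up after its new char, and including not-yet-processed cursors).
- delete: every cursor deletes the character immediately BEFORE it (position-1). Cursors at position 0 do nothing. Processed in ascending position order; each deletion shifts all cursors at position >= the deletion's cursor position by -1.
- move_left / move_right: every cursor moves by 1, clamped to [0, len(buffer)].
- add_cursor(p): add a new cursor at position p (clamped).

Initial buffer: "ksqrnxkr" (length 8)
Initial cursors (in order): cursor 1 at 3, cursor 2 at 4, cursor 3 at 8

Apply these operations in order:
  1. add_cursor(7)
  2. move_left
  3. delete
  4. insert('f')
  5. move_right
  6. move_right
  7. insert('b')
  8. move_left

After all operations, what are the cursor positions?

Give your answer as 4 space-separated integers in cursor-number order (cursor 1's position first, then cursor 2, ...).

After op 1 (add_cursor(7)): buffer="ksqrnxkr" (len 8), cursors c1@3 c2@4 c4@7 c3@8, authorship ........
After op 2 (move_left): buffer="ksqrnxkr" (len 8), cursors c1@2 c2@3 c4@6 c3@7, authorship ........
After op 3 (delete): buffer="krnr" (len 4), cursors c1@1 c2@1 c3@3 c4@3, authorship ....
After op 4 (insert('f')): buffer="kffrnffr" (len 8), cursors c1@3 c2@3 c3@7 c4@7, authorship .12..34.
After op 5 (move_right): buffer="kffrnffr" (len 8), cursors c1@4 c2@4 c3@8 c4@8, authorship .12..34.
After op 6 (move_right): buffer="kffrnffr" (len 8), cursors c1@5 c2@5 c3@8 c4@8, authorship .12..34.
After op 7 (insert('b')): buffer="kffrnbbffrbb" (len 12), cursors c1@7 c2@7 c3@12 c4@12, authorship .12..1234.34
After op 8 (move_left): buffer="kffrnbbffrbb" (len 12), cursors c1@6 c2@6 c3@11 c4@11, authorship .12..1234.34

Answer: 6 6 11 11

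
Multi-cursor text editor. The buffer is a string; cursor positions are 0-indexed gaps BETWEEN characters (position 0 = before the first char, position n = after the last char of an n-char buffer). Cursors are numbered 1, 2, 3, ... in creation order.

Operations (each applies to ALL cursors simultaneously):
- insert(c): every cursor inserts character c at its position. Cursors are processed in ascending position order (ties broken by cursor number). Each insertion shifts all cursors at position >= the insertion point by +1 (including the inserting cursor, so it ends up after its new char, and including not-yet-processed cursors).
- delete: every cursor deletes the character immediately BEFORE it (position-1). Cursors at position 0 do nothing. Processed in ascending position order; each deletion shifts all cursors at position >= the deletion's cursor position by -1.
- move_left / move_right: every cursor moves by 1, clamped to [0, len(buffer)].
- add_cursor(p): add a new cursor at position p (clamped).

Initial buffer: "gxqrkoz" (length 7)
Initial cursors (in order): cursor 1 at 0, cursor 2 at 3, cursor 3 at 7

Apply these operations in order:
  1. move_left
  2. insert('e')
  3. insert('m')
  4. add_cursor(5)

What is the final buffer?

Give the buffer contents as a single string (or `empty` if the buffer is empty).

After op 1 (move_left): buffer="gxqrkoz" (len 7), cursors c1@0 c2@2 c3@6, authorship .......
After op 2 (insert('e')): buffer="egxeqrkoez" (len 10), cursors c1@1 c2@4 c3@9, authorship 1..2....3.
After op 3 (insert('m')): buffer="emgxemqrkoemz" (len 13), cursors c1@2 c2@6 c3@12, authorship 11..22....33.
After op 4 (add_cursor(5)): buffer="emgxemqrkoemz" (len 13), cursors c1@2 c4@5 c2@6 c3@12, authorship 11..22....33.

Answer: emgxemqrkoemz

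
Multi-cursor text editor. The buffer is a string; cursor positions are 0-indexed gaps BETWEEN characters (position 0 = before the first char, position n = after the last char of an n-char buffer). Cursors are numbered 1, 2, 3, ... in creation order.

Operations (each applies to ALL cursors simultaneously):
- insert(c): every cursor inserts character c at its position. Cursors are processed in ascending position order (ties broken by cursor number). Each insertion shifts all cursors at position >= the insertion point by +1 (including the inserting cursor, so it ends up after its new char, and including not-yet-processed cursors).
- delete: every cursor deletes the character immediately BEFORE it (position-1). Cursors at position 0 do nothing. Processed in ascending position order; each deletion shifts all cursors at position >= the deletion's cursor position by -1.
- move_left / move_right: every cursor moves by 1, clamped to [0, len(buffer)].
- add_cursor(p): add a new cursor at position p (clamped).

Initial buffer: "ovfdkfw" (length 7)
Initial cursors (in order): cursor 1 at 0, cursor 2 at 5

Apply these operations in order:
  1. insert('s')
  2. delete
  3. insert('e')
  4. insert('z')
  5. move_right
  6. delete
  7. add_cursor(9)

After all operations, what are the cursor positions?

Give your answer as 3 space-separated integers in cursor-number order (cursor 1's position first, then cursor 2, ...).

After op 1 (insert('s')): buffer="sovfdksfw" (len 9), cursors c1@1 c2@7, authorship 1.....2..
After op 2 (delete): buffer="ovfdkfw" (len 7), cursors c1@0 c2@5, authorship .......
After op 3 (insert('e')): buffer="eovfdkefw" (len 9), cursors c1@1 c2@7, authorship 1.....2..
After op 4 (insert('z')): buffer="ezovfdkezfw" (len 11), cursors c1@2 c2@9, authorship 11.....22..
After op 5 (move_right): buffer="ezovfdkezfw" (len 11), cursors c1@3 c2@10, authorship 11.....22..
After op 6 (delete): buffer="ezvfdkezw" (len 9), cursors c1@2 c2@8, authorship 11....22.
After op 7 (add_cursor(9)): buffer="ezvfdkezw" (len 9), cursors c1@2 c2@8 c3@9, authorship 11....22.

Answer: 2 8 9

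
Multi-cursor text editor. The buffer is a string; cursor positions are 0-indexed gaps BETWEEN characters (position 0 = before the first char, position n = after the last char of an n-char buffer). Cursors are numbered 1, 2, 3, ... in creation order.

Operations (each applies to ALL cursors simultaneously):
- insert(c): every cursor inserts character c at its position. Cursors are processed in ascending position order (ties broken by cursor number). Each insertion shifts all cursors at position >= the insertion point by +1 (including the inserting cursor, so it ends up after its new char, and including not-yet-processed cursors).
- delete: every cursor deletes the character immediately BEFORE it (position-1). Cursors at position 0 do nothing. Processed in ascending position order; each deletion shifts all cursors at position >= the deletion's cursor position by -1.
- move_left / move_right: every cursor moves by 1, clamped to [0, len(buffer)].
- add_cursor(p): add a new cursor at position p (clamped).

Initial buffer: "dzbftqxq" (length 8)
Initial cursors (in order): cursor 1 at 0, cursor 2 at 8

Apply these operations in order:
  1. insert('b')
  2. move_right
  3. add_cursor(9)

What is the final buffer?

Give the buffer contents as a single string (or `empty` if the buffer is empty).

Answer: bdzbftqxqb

Derivation:
After op 1 (insert('b')): buffer="bdzbftqxqb" (len 10), cursors c1@1 c2@10, authorship 1........2
After op 2 (move_right): buffer="bdzbftqxqb" (len 10), cursors c1@2 c2@10, authorship 1........2
After op 3 (add_cursor(9)): buffer="bdzbftqxqb" (len 10), cursors c1@2 c3@9 c2@10, authorship 1........2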